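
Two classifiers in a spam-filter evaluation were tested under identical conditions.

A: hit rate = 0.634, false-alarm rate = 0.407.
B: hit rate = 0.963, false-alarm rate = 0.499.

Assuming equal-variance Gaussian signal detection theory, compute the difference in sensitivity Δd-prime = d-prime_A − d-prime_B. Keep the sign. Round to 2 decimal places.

Δd-prime = -1.21

A: z(0.634) = 0.342, z(0.407) = -0.235, d' = 0.577
B: z(0.963) = 1.787, z(0.499) = -0.003, d' = 1.790
Δd' = d'_A − d'_B = 0.577 − 1.790 = -1.213
B has the higher sensitivity.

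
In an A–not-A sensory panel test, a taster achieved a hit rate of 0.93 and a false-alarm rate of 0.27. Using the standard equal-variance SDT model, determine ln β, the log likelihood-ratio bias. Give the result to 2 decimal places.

z(0.93) = 1.476, z(0.27) = -0.613
ln β = −½·[z(H)² − z(FA)²] = −0.5 × (2.179 − 0.376) = -0.9015

ln β = -0.90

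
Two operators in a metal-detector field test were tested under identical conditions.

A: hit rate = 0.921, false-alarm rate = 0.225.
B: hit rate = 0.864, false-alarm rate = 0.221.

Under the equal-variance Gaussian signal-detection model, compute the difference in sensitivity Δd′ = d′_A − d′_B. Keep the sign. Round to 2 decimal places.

A: z(0.921) = 1.412, z(0.225) = -0.755, d' = 2.167
B: z(0.864) = 1.098, z(0.221) = -0.769, d' = 1.867
Δd' = d'_A − d'_B = 2.167 − 1.867 = 0.300
A has the higher sensitivity.

Δd′ = 0.30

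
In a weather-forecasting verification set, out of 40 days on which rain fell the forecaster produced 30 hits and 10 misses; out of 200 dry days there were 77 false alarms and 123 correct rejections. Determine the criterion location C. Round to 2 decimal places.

C = -0.19

H = 30/40 = 0.7500
FA = 77/200 = 0.3850
Φ⁻¹(0.7500) = 0.6745, Φ⁻¹(0.3850) = -0.2924
c = −½·[z(H) + z(FA)] = −0.5 × (0.6745 + (-0.2924)) = -0.19105
c < 0: the forecaster has a liberal response bias.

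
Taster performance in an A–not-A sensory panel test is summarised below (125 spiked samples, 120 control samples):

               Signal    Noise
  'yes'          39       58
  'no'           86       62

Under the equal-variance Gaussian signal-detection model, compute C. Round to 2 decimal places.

C = 0.27

H = 39/125 = 0.3120
FA = 58/120 = 0.4833
z(H) = -0.4902
z(FA) = -0.0419
c = −½·[z(H) + z(FA)] = −0.5 × (-0.4902 + (-0.0419)) = 0.26605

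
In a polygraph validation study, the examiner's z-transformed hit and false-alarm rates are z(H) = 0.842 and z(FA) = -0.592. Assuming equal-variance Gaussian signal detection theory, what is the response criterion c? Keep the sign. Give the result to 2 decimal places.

c = −½·[z(H) + z(FA)] = −½·(0.842 + (-0.592)) = -0.125
c < 0: the examiner has a liberal response bias.

c = -0.13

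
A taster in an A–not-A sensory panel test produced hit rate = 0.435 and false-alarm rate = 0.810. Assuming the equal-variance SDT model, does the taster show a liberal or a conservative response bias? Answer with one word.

z(H) = -0.164, z(FA) = 0.878
c = −½·(z(H) + z(FA)) = -0.357
c < 0 → liberal criterion (biased toward responding “yes”).

liberal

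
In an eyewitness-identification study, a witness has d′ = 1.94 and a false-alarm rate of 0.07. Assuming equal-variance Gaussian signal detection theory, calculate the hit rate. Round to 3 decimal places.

z(false-alarm rate) = z(0.07) = -1.4758
z(H) = z(FA) + d' = -1.4758 + 1.94 = 0.4642
hit rate = Φ(0.4642) = 0.6787

hit rate = 0.679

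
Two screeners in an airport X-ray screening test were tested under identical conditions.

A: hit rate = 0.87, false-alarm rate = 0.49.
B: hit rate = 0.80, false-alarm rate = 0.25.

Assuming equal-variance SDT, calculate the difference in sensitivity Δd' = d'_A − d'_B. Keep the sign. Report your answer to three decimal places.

Δd' = -0.365

A: z(0.87) = 1.1264, z(0.49) = -0.0251, d' = 1.1515
B: z(0.80) = 0.8416, z(0.25) = -0.6745, d' = 1.5161
Δd' = d'_A − d'_B = 1.1515 − 1.5161 = -0.3646
B has the higher sensitivity.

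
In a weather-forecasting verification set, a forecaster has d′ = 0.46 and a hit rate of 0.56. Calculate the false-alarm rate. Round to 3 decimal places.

z(hit rate) = z(0.56) = 0.1510
z(FA) = z(H) − d' = 0.1510 − 0.46 = -0.3090
false-alarm rate = Φ(-0.3090) = 0.3787

false-alarm rate = 0.379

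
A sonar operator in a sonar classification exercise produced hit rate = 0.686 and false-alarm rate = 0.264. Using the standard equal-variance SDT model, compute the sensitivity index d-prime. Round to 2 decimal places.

d-prime = 1.12

Φ⁻¹(H) = 0.485
Φ⁻¹(FA) = -0.631
d' = z(H) − z(FA) = 0.485 − (-0.631) = 1.116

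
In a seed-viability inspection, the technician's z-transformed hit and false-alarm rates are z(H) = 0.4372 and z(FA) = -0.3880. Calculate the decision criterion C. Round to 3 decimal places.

C = -0.025

c = −½·[z(H) + z(FA)] = −½·(0.4372 + (-0.3880)) = -0.0246
c < 0: the technician has a liberal response bias.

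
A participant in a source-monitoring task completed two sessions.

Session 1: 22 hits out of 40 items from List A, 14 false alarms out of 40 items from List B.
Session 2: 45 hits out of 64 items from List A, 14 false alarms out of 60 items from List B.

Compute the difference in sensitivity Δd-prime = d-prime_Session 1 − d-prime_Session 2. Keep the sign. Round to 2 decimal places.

Δd-prime = -0.75

Session 1: z(0.5500) = 0.126, z(0.3500) = -0.385, d' = 0.511
Session 2: z(0.7031) = 0.533, z(0.2333) = -0.728, d' = 1.261
Δd' = d'_Session 1 − d'_Session 2 = 0.511 − 1.261 = -0.750
Session 2 has the higher sensitivity.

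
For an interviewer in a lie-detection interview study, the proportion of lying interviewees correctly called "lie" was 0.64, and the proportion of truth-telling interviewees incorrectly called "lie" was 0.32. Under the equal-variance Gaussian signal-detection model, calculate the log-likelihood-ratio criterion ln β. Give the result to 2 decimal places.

z(0.64) = 0.358, z(0.32) = -0.468
ln β = −½·[z(H)² − z(FA)²] = −0.5 × (0.128 − 0.219) = 0.0455

ln β = 0.05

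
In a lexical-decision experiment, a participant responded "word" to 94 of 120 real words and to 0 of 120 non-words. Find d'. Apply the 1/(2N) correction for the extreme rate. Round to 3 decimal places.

d' = 3.422

The false-alarm rate is 0/120 = 0, so apply the 1/(2N) correction: FA → 1/(2·120) = 0.00417.
z(H) = z(0.78333) = 0.7835
z(FA) = z(0.00417) = -2.6380
d' = 0.7835 − (-2.6380) = 3.4215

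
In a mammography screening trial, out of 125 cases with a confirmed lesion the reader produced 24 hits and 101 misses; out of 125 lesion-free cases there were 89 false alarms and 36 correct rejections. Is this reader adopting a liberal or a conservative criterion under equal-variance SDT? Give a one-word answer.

z(H) = -0.871, z(FA) = 0.559
c = −½·(z(H) + z(FA)) = 0.156
c > 0 → conservative criterion (biased toward responding “no”).

conservative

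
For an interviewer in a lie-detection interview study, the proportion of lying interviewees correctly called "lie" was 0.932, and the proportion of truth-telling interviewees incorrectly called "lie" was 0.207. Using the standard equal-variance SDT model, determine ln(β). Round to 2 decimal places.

z(H) = z(0.932) = 1.491
z(FA) = z(0.207) = -0.817
ln β = −½·[z(H)² − z(FA)²] = −0.5 × (2.223 − 0.667) = -0.778

ln β = -0.78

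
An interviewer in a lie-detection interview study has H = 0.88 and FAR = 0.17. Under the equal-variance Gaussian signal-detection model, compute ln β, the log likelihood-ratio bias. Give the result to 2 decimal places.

ln β = -0.24

z(H) = 1.175
z(FA) = -0.954
ln β = −½·[z(H)² − z(FA)²] = −0.5 × (1.381 − 0.910) = -0.2355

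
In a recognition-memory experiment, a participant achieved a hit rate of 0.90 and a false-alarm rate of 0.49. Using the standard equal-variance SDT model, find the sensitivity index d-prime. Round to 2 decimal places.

d-prime = 1.31

z(0.90) = 1.282, z(0.49) = -0.025
d' = z(H) − z(FA) = 1.282 − (-0.025) = 1.307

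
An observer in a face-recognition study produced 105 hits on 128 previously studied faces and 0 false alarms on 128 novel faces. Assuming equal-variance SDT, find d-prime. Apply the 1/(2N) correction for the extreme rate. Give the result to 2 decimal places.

The false-alarm rate is 0/128 = 0, so apply the 1/(2N) correction: FA → 1/(2·128) = 0.00391.
z(H) = z(0.82031) = 0.917
z(FA) = z(0.00391) = -2.660
d' = 0.917 − (-2.660) = 3.577

d-prime = 3.58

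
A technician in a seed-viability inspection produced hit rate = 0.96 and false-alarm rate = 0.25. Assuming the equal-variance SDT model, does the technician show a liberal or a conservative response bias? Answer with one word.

liberal

z(H) = 1.751, z(FA) = -0.674
c = −½·(z(H) + z(FA)) = -0.5385
c < 0 → liberal criterion (biased toward responding “yes”).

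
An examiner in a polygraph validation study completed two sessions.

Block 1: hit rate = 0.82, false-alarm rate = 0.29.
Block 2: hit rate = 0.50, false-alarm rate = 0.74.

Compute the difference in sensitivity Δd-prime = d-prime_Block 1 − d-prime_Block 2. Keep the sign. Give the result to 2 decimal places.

Block 1: z(0.82) = 0.915, z(0.29) = -0.553, d' = 1.468
Block 2: z(0.50) = 0.000, z(0.74) = 0.643, d' = -0.643
Δd' = d'_Block 1 − d'_Block 2 = 1.468 − (-0.643) = 2.111
Block 1 has the higher sensitivity.

Δd-prime = 2.11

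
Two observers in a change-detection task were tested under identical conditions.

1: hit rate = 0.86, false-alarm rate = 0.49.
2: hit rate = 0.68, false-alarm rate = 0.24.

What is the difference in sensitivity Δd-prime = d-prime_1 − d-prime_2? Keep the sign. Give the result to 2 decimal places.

Δd-prime = -0.07

1: z(0.86) = 1.080, z(0.49) = -0.025, d' = 1.105
2: z(0.68) = 0.468, z(0.24) = -0.706, d' = 1.174
Δd' = d'_1 − d'_2 = 1.105 − 1.174 = -0.069
2 has the higher sensitivity.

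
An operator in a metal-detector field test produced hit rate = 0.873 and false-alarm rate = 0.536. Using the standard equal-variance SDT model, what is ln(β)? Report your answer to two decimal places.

ln β = -0.65

Φ⁻¹(H) = Φ⁻¹(0.873) = 1.141
Φ⁻¹(FA) = Φ⁻¹(0.536) = 0.090
ln β = −½·[z(H)² − z(FA)²] = −0.5 × (1.302 − 0.008) = -0.647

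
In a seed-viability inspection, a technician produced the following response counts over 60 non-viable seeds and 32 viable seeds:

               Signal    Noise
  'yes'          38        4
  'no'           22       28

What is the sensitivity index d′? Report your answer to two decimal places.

H = 38/60 = 0.6333
FA = 4/32 = 0.1250
z(H) = 0.3406
z(FA) = -1.1503
d' = z(H) − z(FA) = 0.3406 − (-1.1503) = 1.4909

d′ = 1.49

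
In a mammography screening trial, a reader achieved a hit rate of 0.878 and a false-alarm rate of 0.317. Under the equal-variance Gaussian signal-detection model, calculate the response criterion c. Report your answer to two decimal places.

z(H) = z(0.878) = 1.1650
z(FA) = z(0.317) = -0.4761
c = −½·[z(H) + z(FA)] = −0.5 × (1.1650 + (-0.4761)) = -0.34445

c = -0.34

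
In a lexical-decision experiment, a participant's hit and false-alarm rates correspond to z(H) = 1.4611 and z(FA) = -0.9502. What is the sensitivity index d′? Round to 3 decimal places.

d' = z(H) − z(FA) = 1.4611 − (-0.9502) = 2.4113

d′ = 2.411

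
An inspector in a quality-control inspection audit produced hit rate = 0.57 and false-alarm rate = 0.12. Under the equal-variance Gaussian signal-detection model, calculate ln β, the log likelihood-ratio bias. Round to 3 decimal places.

Φ⁻¹(0.57) = 0.1764, Φ⁻¹(0.12) = -1.1750
ln β = −½·[z(H)² − z(FA)²] = −0.5 × (0.0311 − 1.3806) = 0.67475

ln β = 0.675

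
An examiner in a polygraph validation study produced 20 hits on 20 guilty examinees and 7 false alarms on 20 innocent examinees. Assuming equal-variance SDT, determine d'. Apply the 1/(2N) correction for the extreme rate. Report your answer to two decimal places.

The hit rate is 20/20 = 1, so apply the 1/(2N) correction: H → 1 − 1/(2·20) = 0.97500.
z(H) = z(0.97500) = 1.960
z(FA) = z(0.35000) = -0.385
d' = 1.960 − (-0.385) = 2.345

d' = 2.35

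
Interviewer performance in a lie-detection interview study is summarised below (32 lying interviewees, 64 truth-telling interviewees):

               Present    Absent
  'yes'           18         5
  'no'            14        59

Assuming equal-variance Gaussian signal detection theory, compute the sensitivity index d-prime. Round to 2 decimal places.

d-prime = 1.58

H = 18/32 = 0.5625
FA = 5/64 = 0.0781
z(0.5625) = 0.157, z(0.0781) = -1.418
d' = z(H) − z(FA) = 0.157 − (-1.418) = 1.575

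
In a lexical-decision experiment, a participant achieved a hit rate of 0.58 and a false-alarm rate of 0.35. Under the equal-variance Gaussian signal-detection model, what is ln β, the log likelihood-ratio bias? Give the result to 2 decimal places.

z(H) = z(0.58) = 0.202
z(FA) = z(0.35) = -0.385
ln β = −½·[z(H)² − z(FA)²] = −0.5 × (0.041 − 0.148) = 0.0535

ln β = 0.05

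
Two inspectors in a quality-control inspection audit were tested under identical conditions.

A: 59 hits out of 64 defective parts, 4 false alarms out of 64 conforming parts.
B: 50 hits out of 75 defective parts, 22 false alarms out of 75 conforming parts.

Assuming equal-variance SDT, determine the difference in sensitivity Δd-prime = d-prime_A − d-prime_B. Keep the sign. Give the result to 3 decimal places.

A: z(0.9219) = 1.4180, z(0.0625) = -1.5341, d' = 2.9521
B: z(0.6667) = 0.4308, z(0.2933) = -0.5438, d' = 0.9746
Δd' = d'_A − d'_B = 2.9521 − 0.9746 = 1.9775
A has the higher sensitivity.

Δd-prime = 1.978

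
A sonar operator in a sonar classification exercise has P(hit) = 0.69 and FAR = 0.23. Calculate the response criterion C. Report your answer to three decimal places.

C = 0.121

z(H) = 0.4959
z(FA) = -0.7388
c = −½·[z(H) + z(FA)] = −0.5 × (0.4959 + (-0.7388)) = 0.12145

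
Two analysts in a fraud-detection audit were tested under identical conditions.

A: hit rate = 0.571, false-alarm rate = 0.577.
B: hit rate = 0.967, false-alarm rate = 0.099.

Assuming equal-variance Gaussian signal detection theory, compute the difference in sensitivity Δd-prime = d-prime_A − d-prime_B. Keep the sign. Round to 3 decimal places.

A: z(0.571) = 0.1789, z(0.577) = 0.1942, d' = -0.0153
B: z(0.967) = 1.8384, z(0.099) = -1.2873, d' = 3.1257
Δd' = d'_A − d'_B = -0.0153 − 3.1257 = -3.1410
B has the higher sensitivity.

Δd-prime = -3.141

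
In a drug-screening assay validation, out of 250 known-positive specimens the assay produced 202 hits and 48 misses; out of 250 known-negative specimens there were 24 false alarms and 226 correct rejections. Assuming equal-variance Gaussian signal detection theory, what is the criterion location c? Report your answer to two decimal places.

H = 202/250 = 0.8080
FA = 24/250 = 0.0960
Φ⁻¹(0.8080) = 0.8705, Φ⁻¹(0.0960) = -1.3047
c = −½·[z(H) + z(FA)] = −0.5 × (0.8705 + (-1.3047)) = 0.2171

c = 0.22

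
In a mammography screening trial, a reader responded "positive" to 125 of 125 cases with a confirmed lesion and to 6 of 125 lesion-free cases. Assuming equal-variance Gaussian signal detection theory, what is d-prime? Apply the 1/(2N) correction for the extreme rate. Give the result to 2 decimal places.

d-prime = 4.32

The hit rate is 125/125 = 1, so apply the 1/(2N) correction: H → 1 − 1/(2·125) = 0.99600.
z(H) = z(0.99600) = 2.652
z(FA) = z(0.04800) = -1.665
d' = 2.652 − (-1.665) = 4.317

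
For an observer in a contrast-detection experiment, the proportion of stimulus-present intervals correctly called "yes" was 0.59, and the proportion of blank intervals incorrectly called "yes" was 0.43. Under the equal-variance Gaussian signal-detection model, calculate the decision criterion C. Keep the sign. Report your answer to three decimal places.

C = -0.026

z(H) = z(0.59) = 0.2275
z(FA) = z(0.43) = -0.1764
c = −½·[z(H) + z(FA)] = −0.5 × (0.2275 + (-0.1764)) = -0.02555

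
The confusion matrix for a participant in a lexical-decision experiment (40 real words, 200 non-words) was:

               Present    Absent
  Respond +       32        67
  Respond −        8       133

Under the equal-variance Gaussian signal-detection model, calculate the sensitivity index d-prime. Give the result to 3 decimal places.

d-prime = 1.268

H = 32/40 = 0.8000
FA = 67/200 = 0.3350
Φ⁻¹(H) = Φ⁻¹(0.8000) = 0.8416
Φ⁻¹(FA) = Φ⁻¹(0.3350) = -0.4261
d' = z(H) − z(FA) = 0.8416 − (-0.4261) = 1.2677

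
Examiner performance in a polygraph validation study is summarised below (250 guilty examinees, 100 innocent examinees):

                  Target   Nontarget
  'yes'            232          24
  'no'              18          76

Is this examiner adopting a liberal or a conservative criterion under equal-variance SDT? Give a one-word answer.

z(H) = 1.461, z(FA) = -0.706
c = −½·(z(H) + z(FA)) = -0.3775
c < 0 → liberal criterion (biased toward responding “yes”).

liberal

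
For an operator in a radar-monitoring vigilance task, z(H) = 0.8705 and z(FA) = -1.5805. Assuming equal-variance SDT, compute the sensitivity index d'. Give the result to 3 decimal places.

d' = z(H) − z(FA) = 0.8705 − (-1.5805) = 2.4510

d' = 2.451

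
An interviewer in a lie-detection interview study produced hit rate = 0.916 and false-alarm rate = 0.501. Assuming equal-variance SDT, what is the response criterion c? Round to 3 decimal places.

z(H) = z(0.916) = 1.3787
z(FA) = z(0.501) = 0.0025
c = −½·[z(H) + z(FA)] = −0.5 × (1.3787 + 0.0025) = -0.6906

c = -0.691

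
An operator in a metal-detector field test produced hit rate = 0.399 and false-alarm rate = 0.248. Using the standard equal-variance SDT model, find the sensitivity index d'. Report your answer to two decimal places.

z(0.399) = -0.2559, z(0.248) = -0.6808
d' = z(H) − z(FA) = -0.2559 − (-0.6808) = 0.4249

d' = 0.42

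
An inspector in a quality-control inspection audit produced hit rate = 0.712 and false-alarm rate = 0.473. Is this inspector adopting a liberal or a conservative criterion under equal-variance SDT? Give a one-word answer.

liberal

z(H) = 0.559, z(FA) = -0.068
c = −½·(z(H) + z(FA)) = -0.2455
c < 0 → liberal criterion (biased toward responding “yes”).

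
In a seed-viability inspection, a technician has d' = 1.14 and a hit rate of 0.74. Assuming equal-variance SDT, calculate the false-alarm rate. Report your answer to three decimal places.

z(hit rate) = z(0.74) = 0.6433
z(FA) = z(H) − d' = 0.6433 − 1.14 = -0.4967
false-alarm rate = Φ(-0.4967) = 0.3097

false-alarm rate = 0.310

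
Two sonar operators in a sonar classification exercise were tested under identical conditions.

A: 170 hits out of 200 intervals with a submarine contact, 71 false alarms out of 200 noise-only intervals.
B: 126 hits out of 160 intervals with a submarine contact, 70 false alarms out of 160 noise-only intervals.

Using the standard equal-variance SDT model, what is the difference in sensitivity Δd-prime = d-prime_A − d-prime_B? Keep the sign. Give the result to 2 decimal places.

Δd-prime = 0.45

A: z(0.8500) = 1.036, z(0.3550) = -0.372, d' = 1.408
B: z(0.7875) = 0.798, z(0.4375) = -0.157, d' = 0.955
Δd' = d'_A − d'_B = 1.408 − 0.955 = 0.453
A has the higher sensitivity.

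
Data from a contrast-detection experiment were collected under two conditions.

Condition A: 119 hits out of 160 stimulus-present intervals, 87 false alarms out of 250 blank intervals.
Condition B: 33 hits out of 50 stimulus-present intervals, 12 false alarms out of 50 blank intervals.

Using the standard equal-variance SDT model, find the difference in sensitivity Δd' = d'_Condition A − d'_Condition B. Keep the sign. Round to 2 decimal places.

Condition A: z(0.7438) = 0.655, z(0.3480) = -0.391, d' = 1.046
Condition B: z(0.6600) = 0.412, z(0.2400) = -0.706, d' = 1.118
Δd' = d'_Condition A − d'_Condition B = 1.046 − 1.118 = -0.072
Condition B has the higher sensitivity.

Δd' = -0.07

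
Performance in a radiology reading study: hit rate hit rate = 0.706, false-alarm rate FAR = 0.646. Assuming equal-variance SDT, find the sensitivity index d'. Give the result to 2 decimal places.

d' = 0.17

z(H) = z(0.706) = 0.5417
z(FA) = z(0.646) = 0.3745
d' = z(H) − z(FA) = 0.5417 − 0.3745 = 0.1672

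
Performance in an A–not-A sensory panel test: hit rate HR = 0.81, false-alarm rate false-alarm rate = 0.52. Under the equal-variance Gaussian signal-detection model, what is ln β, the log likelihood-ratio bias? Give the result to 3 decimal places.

Φ⁻¹(H) = Φ⁻¹(0.81) = 0.8779
Φ⁻¹(FA) = Φ⁻¹(0.52) = 0.0502
ln β = −½·[z(H)² − z(FA)²] = −0.5 × (0.7707 − 0.0025) = -0.3841

ln β = -0.384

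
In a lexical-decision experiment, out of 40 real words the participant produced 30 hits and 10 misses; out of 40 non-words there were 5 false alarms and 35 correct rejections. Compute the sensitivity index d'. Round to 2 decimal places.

d' = 1.82

H = 30/40 = 0.7500
FA = 5/40 = 0.1250
z(H) = 0.6745
z(FA) = -1.1503
d' = z(H) − z(FA) = 0.6745 − (-1.1503) = 1.8248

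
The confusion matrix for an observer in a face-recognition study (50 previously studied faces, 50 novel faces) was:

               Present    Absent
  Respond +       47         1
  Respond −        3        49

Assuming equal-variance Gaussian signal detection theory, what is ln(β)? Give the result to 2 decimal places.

ln β = 0.90

H = 47/50 = 0.9400
FA = 1/50 = 0.0200
Φ⁻¹(H) = 1.555
Φ⁻¹(FA) = -2.054
ln β = −½·[z(H)² − z(FA)²] = −0.5 × (2.418 − 4.219) = 0.9005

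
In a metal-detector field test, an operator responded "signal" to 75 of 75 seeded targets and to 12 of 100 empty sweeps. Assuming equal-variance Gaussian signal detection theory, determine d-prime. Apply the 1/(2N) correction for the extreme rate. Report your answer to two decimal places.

d-prime = 3.65

The hit rate is 75/75 = 1, so apply the 1/(2N) correction: H → 1 − 1/(2·75) = 0.99333.
z(H) = z(0.99333) = 2.475
z(FA) = z(0.12000) = -1.175
d' = 2.475 − (-1.175) = 3.650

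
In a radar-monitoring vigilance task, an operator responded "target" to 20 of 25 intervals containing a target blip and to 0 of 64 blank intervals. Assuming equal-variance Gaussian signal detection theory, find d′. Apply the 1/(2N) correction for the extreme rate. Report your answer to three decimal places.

d′ = 3.259

The false-alarm rate is 0/64 = 0, so apply the 1/(2N) correction: FA → 1/(2·64) = 0.00781.
z(H) = z(0.80000) = 0.8416
z(FA) = z(0.00781) = -2.4177
d' = 0.8416 − (-2.4177) = 3.2593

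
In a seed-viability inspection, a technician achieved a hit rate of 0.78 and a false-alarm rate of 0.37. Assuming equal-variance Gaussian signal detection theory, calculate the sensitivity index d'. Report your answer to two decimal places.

z(H) = 0.772
z(FA) = -0.332
d' = z(H) − z(FA) = 0.772 − (-0.332) = 1.104

d' = 1.10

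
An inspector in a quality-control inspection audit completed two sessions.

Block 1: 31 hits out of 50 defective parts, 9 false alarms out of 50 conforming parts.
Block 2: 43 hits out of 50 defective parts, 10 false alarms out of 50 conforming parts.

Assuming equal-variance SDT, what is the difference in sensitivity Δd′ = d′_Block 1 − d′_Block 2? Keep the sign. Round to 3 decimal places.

Block 1: z(0.6200) = 0.3055, z(0.1800) = -0.9154, d' = 1.2209
Block 2: z(0.8600) = 1.0803, z(0.2000) = -0.8416, d' = 1.9219
Δd' = d'_Block 1 − d'_Block 2 = 1.2209 − 1.9219 = -0.7010
Block 2 has the higher sensitivity.

Δd′ = -0.701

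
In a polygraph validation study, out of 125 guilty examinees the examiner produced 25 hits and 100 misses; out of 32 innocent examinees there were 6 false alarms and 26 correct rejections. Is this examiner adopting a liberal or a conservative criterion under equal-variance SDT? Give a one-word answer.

z(H) = -0.842, z(FA) = -0.887
c = −½·(z(H) + z(FA)) = 0.8645
c > 0 → conservative criterion (biased toward responding “no”).

conservative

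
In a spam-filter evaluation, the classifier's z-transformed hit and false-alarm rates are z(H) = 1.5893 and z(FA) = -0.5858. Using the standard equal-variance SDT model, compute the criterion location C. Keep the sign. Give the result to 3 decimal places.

c = −½·[z(H) + z(FA)] = −½·(1.5893 + (-0.5858)) = -0.50175

C = -0.502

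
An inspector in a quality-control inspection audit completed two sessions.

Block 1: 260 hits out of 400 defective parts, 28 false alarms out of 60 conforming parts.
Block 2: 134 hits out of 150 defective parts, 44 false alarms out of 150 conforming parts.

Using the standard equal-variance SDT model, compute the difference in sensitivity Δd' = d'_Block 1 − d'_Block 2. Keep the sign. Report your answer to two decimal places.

Δd' = -1.32

Block 1: z(0.6500) = 0.385, z(0.4667) = -0.084, d' = 0.469
Block 2: z(0.8933) = 1.244, z(0.2933) = -0.544, d' = 1.788
Δd' = d'_Block 1 − d'_Block 2 = 0.469 − 1.788 = -1.319
Block 2 has the higher sensitivity.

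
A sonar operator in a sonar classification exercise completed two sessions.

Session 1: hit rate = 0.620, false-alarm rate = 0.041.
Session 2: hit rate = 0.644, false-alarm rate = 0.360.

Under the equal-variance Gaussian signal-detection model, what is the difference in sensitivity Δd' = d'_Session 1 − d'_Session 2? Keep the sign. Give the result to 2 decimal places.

Session 1: z(0.620) = 0.305, z(0.041) = -1.739, d' = 2.044
Session 2: z(0.644) = 0.369, z(0.360) = -0.358, d' = 0.727
Δd' = d'_Session 1 − d'_Session 2 = 2.044 − 0.727 = 1.317
Session 1 has the higher sensitivity.

Δd' = 1.32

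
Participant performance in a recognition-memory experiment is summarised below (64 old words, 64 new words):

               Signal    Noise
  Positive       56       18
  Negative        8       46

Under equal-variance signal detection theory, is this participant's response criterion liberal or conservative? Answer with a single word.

liberal

z(H) = 1.150, z(FA) = -0.579
c = −½·(z(H) + z(FA)) = -0.2855
c < 0 → liberal criterion (biased toward responding “yes”).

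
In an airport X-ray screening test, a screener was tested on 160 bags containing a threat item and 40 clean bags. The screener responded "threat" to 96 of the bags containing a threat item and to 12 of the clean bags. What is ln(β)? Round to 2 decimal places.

H = 96/160 = 0.6000
FA = 12/40 = 0.3000
z(H) = z(0.6000) = 0.253
z(FA) = z(0.3000) = -0.524
ln β = −½·[z(H)² − z(FA)²] = −0.5 × (0.064 − 0.275) = 0.1055

ln β = 0.11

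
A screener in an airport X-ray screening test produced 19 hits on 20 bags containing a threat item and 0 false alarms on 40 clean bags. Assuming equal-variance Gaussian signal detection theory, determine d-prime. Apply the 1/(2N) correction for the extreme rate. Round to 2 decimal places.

The false-alarm rate is 0/40 = 0, so apply the 1/(2N) correction: FA → 1/(2·40) = 0.01250.
z(H) = z(0.95000) = 1.645
z(FA) = z(0.01250) = -2.241
d' = 1.645 − (-2.241) = 3.886

d-prime = 3.89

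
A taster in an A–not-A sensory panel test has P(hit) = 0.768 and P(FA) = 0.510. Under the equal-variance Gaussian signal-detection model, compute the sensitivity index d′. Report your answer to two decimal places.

z(H) = 0.732
z(FA) = 0.025
d' = z(H) − z(FA) = 0.732 − 0.025 = 0.707

d′ = 0.71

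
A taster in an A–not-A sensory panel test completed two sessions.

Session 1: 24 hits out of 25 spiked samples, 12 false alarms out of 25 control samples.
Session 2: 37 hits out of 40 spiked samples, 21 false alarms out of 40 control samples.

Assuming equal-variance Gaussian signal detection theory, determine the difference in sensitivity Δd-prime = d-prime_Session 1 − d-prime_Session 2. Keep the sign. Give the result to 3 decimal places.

Session 1: z(0.9600) = 1.7507, z(0.4800) = -0.0502, d' = 1.8009
Session 2: z(0.9250) = 1.4395, z(0.5250) = 0.0627, d' = 1.3768
Δd' = d'_Session 1 − d'_Session 2 = 1.8009 − 1.3768 = 0.4241
Session 1 has the higher sensitivity.

Δd-prime = 0.424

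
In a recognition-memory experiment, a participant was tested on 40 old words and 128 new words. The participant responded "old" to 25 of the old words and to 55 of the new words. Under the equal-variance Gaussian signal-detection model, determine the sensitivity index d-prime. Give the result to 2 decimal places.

H = 25/40 = 0.6250
FA = 55/128 = 0.4297
Φ⁻¹(H) = 0.3186
Φ⁻¹(FA) = -0.1771
d' = z(H) − z(FA) = 0.3186 − (-0.1771) = 0.4957

d-prime = 0.50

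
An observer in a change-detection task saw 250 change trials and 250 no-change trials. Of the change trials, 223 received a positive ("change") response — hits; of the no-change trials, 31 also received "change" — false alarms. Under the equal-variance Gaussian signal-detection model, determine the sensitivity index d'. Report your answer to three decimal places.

d' = 2.392

H = 223/250 = 0.8920
FA = 31/250 = 0.1240
Φ⁻¹(H) = 1.2372
Φ⁻¹(FA) = -1.1552
d' = z(H) − z(FA) = 1.2372 − (-1.1552) = 2.3924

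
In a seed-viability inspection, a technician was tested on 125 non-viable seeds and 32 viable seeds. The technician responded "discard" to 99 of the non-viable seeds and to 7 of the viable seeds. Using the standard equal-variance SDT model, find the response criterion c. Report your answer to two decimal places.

c = -0.02

H = 99/125 = 0.7920
FA = 7/32 = 0.2188
Φ⁻¹(H) = 0.8134
Φ⁻¹(FA) = -0.7763
c = −½·[z(H) + z(FA)] = −0.5 × (0.8134 + (-0.7763)) = -0.01855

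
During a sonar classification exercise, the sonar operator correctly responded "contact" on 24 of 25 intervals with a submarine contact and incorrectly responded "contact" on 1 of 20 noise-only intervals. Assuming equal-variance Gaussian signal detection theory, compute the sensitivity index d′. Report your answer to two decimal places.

H = 24/25 = 0.9600
FA = 1/20 = 0.0500
Φ⁻¹(H) = Φ⁻¹(0.9600) = 1.751
Φ⁻¹(FA) = Φ⁻¹(0.0500) = -1.645
d' = z(H) − z(FA) = 1.751 − (-1.645) = 3.396

d′ = 3.40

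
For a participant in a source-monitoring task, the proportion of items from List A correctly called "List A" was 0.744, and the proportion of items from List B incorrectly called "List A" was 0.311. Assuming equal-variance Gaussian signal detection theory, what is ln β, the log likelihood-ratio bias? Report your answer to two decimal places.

z(H) = 0.656
z(FA) = -0.493
ln β = −½·[z(H)² − z(FA)²] = −0.5 × (0.430 − 0.243) = -0.0935

ln β = -0.09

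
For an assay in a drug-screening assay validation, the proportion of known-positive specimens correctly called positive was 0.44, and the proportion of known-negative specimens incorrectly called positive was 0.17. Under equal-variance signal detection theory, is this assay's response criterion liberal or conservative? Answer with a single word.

z(H) = -0.151, z(FA) = -0.954
c = −½·(z(H) + z(FA)) = 0.5525
c > 0 → conservative criterion (biased toward responding “no”).

conservative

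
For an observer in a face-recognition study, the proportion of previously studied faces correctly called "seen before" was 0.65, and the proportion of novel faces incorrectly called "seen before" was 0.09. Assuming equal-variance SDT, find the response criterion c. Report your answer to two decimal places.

Φ⁻¹(H) = 0.3853
Φ⁻¹(FA) = -1.3408
c = −½·[z(H) + z(FA)] = −0.5 × (0.3853 + (-1.3408)) = 0.47775
c > 0: the observer has a conservative response bias.

c = 0.48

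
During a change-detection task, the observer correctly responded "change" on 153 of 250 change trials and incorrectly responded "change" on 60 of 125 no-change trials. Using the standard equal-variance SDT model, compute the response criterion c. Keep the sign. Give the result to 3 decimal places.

H = 153/250 = 0.6120
FA = 60/125 = 0.4800
z(0.6120) = 0.2845, z(0.4800) = -0.0502
c = −½·[z(H) + z(FA)] = −0.5 × (0.2845 + (-0.0502)) = -0.11715

c = -0.117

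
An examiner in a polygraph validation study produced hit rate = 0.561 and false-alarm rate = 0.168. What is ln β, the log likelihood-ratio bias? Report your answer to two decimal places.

ln β = 0.45

z(H) = z(0.561) = 0.154
z(FA) = z(0.168) = -0.962
ln β = −½·[z(H)² − z(FA)²] = −0.5 × (0.024 − 0.925) = 0.4505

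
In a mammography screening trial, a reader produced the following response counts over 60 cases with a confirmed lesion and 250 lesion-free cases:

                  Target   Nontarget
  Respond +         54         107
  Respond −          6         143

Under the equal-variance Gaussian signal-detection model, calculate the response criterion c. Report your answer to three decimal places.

H = 54/60 = 0.9000
FA = 107/250 = 0.4280
z(H) = 1.2816
z(FA) = -0.1815
c = −½·[z(H) + z(FA)] = −0.5 × (1.2816 + (-0.1815)) = -0.55005

c = -0.550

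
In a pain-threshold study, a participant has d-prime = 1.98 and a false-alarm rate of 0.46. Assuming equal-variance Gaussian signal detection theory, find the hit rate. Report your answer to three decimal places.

z(false-alarm rate) = z(0.46) = -0.1004
z(H) = z(FA) + d' = -0.1004 + 1.98 = 1.8796
hit rate = Φ(1.8796) = 0.9699

hit rate = 0.970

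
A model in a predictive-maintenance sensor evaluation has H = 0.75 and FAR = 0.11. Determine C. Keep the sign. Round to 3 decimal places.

Φ⁻¹(0.75) = 0.6745, Φ⁻¹(0.11) = -1.2265
c = −½·[z(H) + z(FA)] = −0.5 × (0.6745 + (-1.2265)) = 0.2760

C = 0.276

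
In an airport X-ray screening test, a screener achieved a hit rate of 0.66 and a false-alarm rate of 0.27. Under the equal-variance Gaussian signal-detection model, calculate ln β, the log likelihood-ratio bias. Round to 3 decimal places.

ln β = 0.103

z(H) = z(0.66) = 0.4125
z(FA) = z(0.27) = -0.6128
ln β = −½·[z(H)² − z(FA)²] = −0.5 × (0.1702 − 0.3755) = 0.10265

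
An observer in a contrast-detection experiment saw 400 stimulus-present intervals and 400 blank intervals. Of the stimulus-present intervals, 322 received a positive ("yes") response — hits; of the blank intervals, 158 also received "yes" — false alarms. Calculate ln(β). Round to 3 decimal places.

H = 322/400 = 0.8050
FA = 158/400 = 0.3950
z(H) = 0.8596
z(FA) = -0.2663
ln β = −½·[z(H)² − z(FA)²] = −0.5 × (0.7389 − 0.0709) = -0.3340

ln β = -0.334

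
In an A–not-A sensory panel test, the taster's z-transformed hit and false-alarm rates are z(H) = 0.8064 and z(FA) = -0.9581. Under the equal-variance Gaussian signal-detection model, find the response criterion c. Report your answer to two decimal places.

c = 0.08

c = −½·[z(H) + z(FA)] = −½·(0.8064 + (-0.9581)) = 0.07585
c > 0: the taster has a conservative response bias.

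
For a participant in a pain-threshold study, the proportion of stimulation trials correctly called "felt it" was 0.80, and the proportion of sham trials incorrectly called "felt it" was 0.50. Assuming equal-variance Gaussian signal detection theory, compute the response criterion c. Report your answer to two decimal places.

z(H) = z(0.80) = 0.8416
z(FA) = z(0.50) = 0.0000
c = −½·[z(H) + z(FA)] = −0.5 × (0.8416 + 0.0000) = -0.4208
c < 0: the participant has a liberal response bias.

c = -0.42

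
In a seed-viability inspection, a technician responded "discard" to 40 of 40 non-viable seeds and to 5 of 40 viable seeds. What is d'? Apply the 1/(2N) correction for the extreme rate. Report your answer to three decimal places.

d' = 3.392

The hit rate is 40/40 = 1, so apply the 1/(2N) correction: H → 1 − 1/(2·40) = 0.98750.
z(H) = z(0.98750) = 2.2414
z(FA) = z(0.12500) = -1.1503
d' = 2.2414 − (-1.1503) = 3.3917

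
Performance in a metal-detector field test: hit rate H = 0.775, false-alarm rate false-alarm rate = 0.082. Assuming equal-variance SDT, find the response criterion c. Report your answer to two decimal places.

z(0.775) = 0.755, z(0.082) = -1.392
c = −½·[z(H) + z(FA)] = −0.5 × (0.755 + (-1.392)) = 0.3185
c > 0: the operator has a conservative response bias.

c = 0.32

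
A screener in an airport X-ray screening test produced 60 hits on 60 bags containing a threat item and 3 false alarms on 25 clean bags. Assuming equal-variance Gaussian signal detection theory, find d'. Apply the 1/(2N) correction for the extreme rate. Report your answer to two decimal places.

d' = 3.57

The hit rate is 60/60 = 1, so apply the 1/(2N) correction: H → 1 − 1/(2·60) = 0.99167.
z(H) = z(0.99167) = 2.394
z(FA) = z(0.12000) = -1.175
d' = 2.394 − (-1.175) = 3.569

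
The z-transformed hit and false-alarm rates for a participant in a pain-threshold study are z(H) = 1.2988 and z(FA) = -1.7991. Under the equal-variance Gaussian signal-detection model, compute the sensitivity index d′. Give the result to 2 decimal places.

d′ = 3.10

d' = z(H) − z(FA) = 1.2988 − (-1.7991) = 3.0979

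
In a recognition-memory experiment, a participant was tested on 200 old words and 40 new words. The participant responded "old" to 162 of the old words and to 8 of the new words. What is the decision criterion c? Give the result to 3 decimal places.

H = 162/200 = 0.8100
FA = 8/40 = 0.2000
z(H) = z(0.8100) = 0.8779
z(FA) = z(0.2000) = -0.8416
c = −½·[z(H) + z(FA)] = −0.5 × (0.8779 + (-0.8416)) = -0.01815

c = -0.018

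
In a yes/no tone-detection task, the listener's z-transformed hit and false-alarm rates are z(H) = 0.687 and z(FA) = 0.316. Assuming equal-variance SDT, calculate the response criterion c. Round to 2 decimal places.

c = -0.50

c = −½·[z(H) + z(FA)] = −½·(0.687 + 0.316) = -0.5015
c < 0: the listener has a liberal response bias.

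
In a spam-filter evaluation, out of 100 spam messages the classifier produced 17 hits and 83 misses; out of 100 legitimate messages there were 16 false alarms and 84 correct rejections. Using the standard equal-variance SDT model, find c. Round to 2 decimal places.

c = 0.97

H = 17/100 = 0.1700
FA = 16/100 = 0.1600
Φ⁻¹(0.1700) = -0.9542, Φ⁻¹(0.1600) = -0.9945
c = −½·[z(H) + z(FA)] = −0.5 × (-0.9542 + (-0.9945)) = 0.97435
c > 0: the classifier has a conservative response bias.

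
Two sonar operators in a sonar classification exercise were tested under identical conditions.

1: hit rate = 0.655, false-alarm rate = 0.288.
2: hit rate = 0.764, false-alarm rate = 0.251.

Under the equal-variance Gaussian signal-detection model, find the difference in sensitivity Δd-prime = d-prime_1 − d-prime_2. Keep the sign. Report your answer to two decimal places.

1: z(0.655) = 0.399, z(0.288) = -0.559, d' = 0.958
2: z(0.764) = 0.719, z(0.251) = -0.671, d' = 1.390
Δd' = d'_1 − d'_2 = 0.958 − 1.390 = -0.432
2 has the higher sensitivity.

Δd-prime = -0.43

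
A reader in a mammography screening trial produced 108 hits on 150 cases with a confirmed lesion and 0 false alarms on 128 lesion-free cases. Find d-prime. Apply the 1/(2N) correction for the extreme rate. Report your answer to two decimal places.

d-prime = 3.24

The false-alarm rate is 0/128 = 0, so apply the 1/(2N) correction: FA → 1/(2·128) = 0.00391.
z(H) = z(0.72000) = 0.583
z(FA) = z(0.00391) = -2.660
d' = 0.583 − (-2.660) = 3.243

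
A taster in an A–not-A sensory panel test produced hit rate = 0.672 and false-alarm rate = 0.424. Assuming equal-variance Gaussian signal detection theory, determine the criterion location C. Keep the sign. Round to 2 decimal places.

C = -0.13

z(0.672) = 0.445, z(0.424) = -0.192
c = −½·[z(H) + z(FA)] = −0.5 × (0.445 + (-0.192)) = -0.1265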